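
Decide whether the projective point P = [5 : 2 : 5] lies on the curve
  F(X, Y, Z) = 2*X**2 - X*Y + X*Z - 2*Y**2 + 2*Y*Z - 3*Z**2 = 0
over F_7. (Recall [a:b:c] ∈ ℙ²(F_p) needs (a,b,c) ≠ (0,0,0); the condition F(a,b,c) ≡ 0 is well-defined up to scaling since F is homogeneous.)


F(5,2,5) ≡ 2 (mod 7); P is NOT on the curve.

Evaluate F(5, 2, 5) term-by-term (mod 7).
  2*X**2 ↦ 2·25·1·1 = 50
  -X*Y ↦ -1·5·2·1 = -10
  X*Z ↦ 1·5·1·5 = 25
  -2*Y**2 ↦ -2·1·4·1 = -8
  2*Y*Z ↦ 2·1·2·5 = 20
  -3*Z**2 ↦ -3·1·1·25 = -75
Sum: F(5, 2, 5) = (50) + (-10) + (25) + (-8) + (20) + (-75) = 2.
Reducing mod 7: 2 ≡ 2 (mod 7).
Since F(a, b, c) ≡ 2 ≠ 0 (mod 7), P does NOT lie on the curve.


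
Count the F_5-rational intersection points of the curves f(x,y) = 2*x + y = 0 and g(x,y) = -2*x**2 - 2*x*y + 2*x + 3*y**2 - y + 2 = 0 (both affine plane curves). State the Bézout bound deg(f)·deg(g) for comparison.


Common zeros: {(1, 3), (3, 4)}; count = 2; Bézout bound = 2.

deg(f) = 1, deg(g) = 2, so Bézout bound = 2.
Scan x ∈ F_5. For each x, list the y ∈ F_5 with f(x, y) ≡ 0 and those with g(x, y) ≡ 0 (mod 5); the common zeros in that column are the intersection.
  x = 0: f ≡ 0 at y ∈ {0}; g ≡ 0 at y ∈ ∅; common: ∅.
  x = 1: f ≡ 0 at y ∈ {3}; g ≡ 0 at y ∈ {3}; common: {3}.
  x = 2: f ≡ 0 at y ∈ {1}; g ≡ 0 at y ∈ {2, 3}; common: ∅.
  x = 3: f ≡ 0 at y ∈ {4}; g ≡ 0 at y ∈ {0, 4}; common: {4}.
  x = 4: f ≡ 0 at y ∈ {2}; g ≡ 0 at y ∈ {4}; common: ∅.
Collecting: common zeros = {(1, 3), (3, 4)}, so the count is 2.
Comparison with the Bézout bound: 2 ≤ 2 = deg(f)·deg(g), as expected for curves with no common component (the bound is attained).


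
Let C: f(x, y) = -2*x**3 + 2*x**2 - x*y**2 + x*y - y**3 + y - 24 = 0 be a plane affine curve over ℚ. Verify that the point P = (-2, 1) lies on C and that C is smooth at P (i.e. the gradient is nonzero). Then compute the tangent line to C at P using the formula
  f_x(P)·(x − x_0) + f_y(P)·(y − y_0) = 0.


Tangent line at P: -32*x - 64 = 0.

Step 1: f(-2, 1) = 0, so P lies on C.
Step 2: partial derivatives
  f_x(x, y) = -6*x**2 + 4*x - y**2 + y, f_y(x, y) = -2*x*y + x - 3*y**2 + 1.
  f_x(P) = -32, f_y(P) = 0 (gradient nonzero, so P is smooth).
Step 3: tangent line at P: -32·(x − -2) + 0·(y − 1) = 0.
Expanding: -32*x - 64 = 0.


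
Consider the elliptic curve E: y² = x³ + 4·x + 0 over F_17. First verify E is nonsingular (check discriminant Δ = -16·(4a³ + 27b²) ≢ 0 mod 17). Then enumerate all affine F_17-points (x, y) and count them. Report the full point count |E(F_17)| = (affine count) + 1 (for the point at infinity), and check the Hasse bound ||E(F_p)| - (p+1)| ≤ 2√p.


Affine points = {(0, 0), (2, 4), (2, 13), (5, 3), (5, 14), (6, 6), (6, 11), (8, 0), (9, 0), (11, 7), (11, 10), (12, 5), (12, 12), (15, 1), (15, 16)}; affine count = 15; |E(F_17)| = 16.

Discriminant check: Δ ∝ 4a³ + 27b² = 4·4³ + 27·0² = 4·64 + 27·0 ≡ 1 (mod 17). Nonzero ⇒ E is nonsingular.
For each x ∈ F_17, compute rhs = x³ + 4·x + 0 mod 17, then count y ∈ F_17 with y² ≡ rhs.
  x = 0: rhs = 0, matching y values: 0 (1 points).
  x = 1: rhs = 5, matching y values: none (0 points).
  x = 2: rhs = 16, matching y values: 4, 13 (2 points).
  x = 3: rhs = 5, matching y values: none (0 points).
  x = 4: rhs = 12, matching y values: none (0 points).
  x = 5: rhs = 9, matching y values: 3, 14 (2 points).
  x = 6: rhs = 2, matching y values: 6, 11 (2 points).
  x = 7: rhs = 14, matching y values: none (0 points).
  x = 8: rhs = 0, matching y values: 0 (1 points).
  x = 9: rhs = 0, matching y values: 0 (1 points).
  x = 10: rhs = 3, matching y values: none (0 points).
  x = 11: rhs = 15, matching y values: 7, 10 (2 points).
  x = 12: rhs = 8, matching y values: 5, 12 (2 points).
  x = 13: rhs = 5, matching y values: none (0 points).
  x = 14: rhs = 12, matching y values: none (0 points).
  x = 15: rhs = 1, matching y values: 1, 16 (2 points).
  x = 16: rhs = 12, matching y values: none (0 points).
Total affine count: 15.
Full point count |E(F_17)| = 15 + 1 = 16.
Hasse bound: |16 − (17+1)| = |-2| = 2 ≤ 2√17 ≈ 8.2462 ✓.


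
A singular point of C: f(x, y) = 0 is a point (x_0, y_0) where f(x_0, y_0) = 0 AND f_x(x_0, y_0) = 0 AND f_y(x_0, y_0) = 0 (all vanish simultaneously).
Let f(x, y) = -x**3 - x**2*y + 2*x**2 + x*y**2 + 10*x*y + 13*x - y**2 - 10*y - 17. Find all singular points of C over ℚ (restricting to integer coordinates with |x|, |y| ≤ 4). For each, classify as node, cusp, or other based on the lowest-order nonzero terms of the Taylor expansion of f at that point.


Singular points: {(2, -3)}; classification: node.

Compute partial derivatives:
  f_x = -3*x**2 - 2*x*y + 4*x + y**2 + 10*y + 13.
  f_y = -x**2 + 2*x*y + 10*x - 2*y - 10.
Scan x_0 ∈ {−4, ..., 4}. For each x_0, f_y(x_0, y) is a polynomial in y; find its integer roots y ∈ {−4, ..., 4}, then test f_x and f at those candidates.
  x = -4: f_y(-4, y) = -10*y - 66; no integer root y with |y| ≤ 4.
  x = -3: f_y(-3, y) = -8*y - 49; no integer root y with |y| ≤ 4.
  x = -2: f_y(-2, y) = -6*y - 34; no integer root y with |y| ≤ 4.
  x = -1: f_y(-1, y) = -4*y - 21; no integer root y with |y| ≤ 4.
  x = 0: f_y(0, y) = -2*y - 10; no integer root y with |y| ≤ 4.
  x = 1: f_y(1, y) = -1; no integer root y with |y| ≤ 4.
  x = 2: f_y(2, y) = 2*y + 6; vanishes at y ∈ {-3}. (2, -3): f_x = 0, f = 0 — SINGULAR.
  x = 3: f_y(3, y) = 4*y + 11; no integer root y with |y| ≤ 4.
  x = 4: f_y(4, y) = 6*y + 14; no integer root y with |y| ≤ 4.
Only singular point on the grid: (2, -3).
Classify: substitute x = 2 + u, y = -3 + v and expand: f = -u**3 - u**2*v - u**2 + u*v**2 + v**2.
No constant or linear terms (consistent with a singular point). Quadratic part: -u**2 + v**2. Cubic part: -u**3 - u**2*v + u*v**2.
The quadratic part v**2 - u**2 = (v − u)(v + u) splits into two distinct linear factors, so there are two distinct tangent lines y − -3 = ±(x − 2) — this is a node (ordinary double point).
Classification: node.


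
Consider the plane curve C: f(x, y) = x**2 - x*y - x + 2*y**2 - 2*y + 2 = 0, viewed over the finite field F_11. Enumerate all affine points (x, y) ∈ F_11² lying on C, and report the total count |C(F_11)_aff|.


Affine F_11-points: {(1, 3), (1, 4), (3, 3), (3, 5), (4, 4), (4, 10), (5, 0), (5, 9), (7, 0), (7, 10)}; count = 10.

For each of the 121 pairs (x, y) ∈ F_11², evaluate f(x, y) mod 11. Record the zeros.
  x = 0: [0↦2, 1↦2, 2↦6, 3↦3, 4↦4, 5↦9, 6↦7, 7↦9, 8↦4, 9↦3, 10↦6]  zeros at y ∈ ∅
  x = 1: [0↦2, 1↦1, 2↦4, 3↦0, 4↦0, 5↦4, 6↦1, 7↦2, 8↦7, 9↦5, 10↦7]  zeros at y ∈ {3, 4}
  x = 2: [0↦4, 1↦2, 2↦4, 3↦10, 4↦9, 5↦1, 6↦8, 7↦8, 8↦1, 9↦9, 10↦10]  zeros at y ∈ ∅
  x = 3: [0↦8, 1↦5, 2↦6, 3↦0, 4↦9, 5↦0, 6↦6, 7↦5, 8↦8, 9↦4, 10↦4]  zeros at y ∈ {3, 5}
  x = 4: [0↦3, 1↦10, 2↦10, 3↦3, 4↦0, 5↦1, 6↦6, 7↦4, 8↦6, 9↦1, 10↦0]  zeros at y ∈ {4, 10}
  x = 5: [0↦0, 1↦6, 2↦5, 3↦8, 4↦4, 5↦4, 6↦8, 7↦5, 8↦6, 9↦0, 10↦9]  zeros at y ∈ {0, 9}
  x = 6: [0↦10, 1↦4, 2↦2, 3↦4, 4↦10, 5↦9, 6↦1, 7↦8, 8↦8, 9↦1, 10↦9]  zeros at y ∈ ∅
  x = 7: [0↦0, 1↦4, 2↦1, 3↦2, 4↦7, 5↦5, 6↦7, 7↦2, 8↦1, 9↦4, 10↦0]  zeros at y ∈ {0, 10}
  x = 8: [0↦3, 1↦6, 2↦2, 3↦2, 4↦6, 5↦3, 6↦4, 7↦9, 8↦7, 9↦9, 10↦4]  zeros at y ∈ ∅
  x = 9: [0↦8, 1↦10, 2↦5, 3↦4, 4↦7, 5↦3, 6↦3, 7↦7, 8↦4, 9↦5, 10↦10]  zeros at y ∈ ∅
  x = 10: [0↦4, 1↦5, 2↦10, 3↦8, 4↦10, 5↦5, 6↦4, 7↦7, 8↦3, 9↦3, 10↦7]  zeros at y ∈ ∅
Collecting zeros: affine points = {(1, 3), (1, 4), (3, 3), (3, 5), (4, 4), (4, 10), (5, 0), (5, 9), (7, 0), (7, 10)}.
Total count |C(F_11)_aff| = 10.


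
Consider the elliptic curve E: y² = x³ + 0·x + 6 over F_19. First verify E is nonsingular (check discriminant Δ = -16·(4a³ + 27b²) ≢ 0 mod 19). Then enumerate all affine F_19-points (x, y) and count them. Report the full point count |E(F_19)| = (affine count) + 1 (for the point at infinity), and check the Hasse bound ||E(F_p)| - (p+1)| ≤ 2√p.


Affine points = {(0, 5), (0, 14), (1, 8), (1, 11), (5, 6), (5, 13), (7, 8), (7, 11), (8, 9), (8, 10), (11, 8), (11, 11), (12, 9), (12, 10), (16, 6), (16, 13), (17, 6), (17, 13), (18, 9), (18, 10)}; affine count = 20; |E(F_19)| = 21.

Discriminant check: Δ ∝ 4a³ + 27b² = 4·0³ + 27·6² = 4·0 + 27·36 ≡ 3 (mod 19). Nonzero ⇒ E is nonsingular.
For each x ∈ F_19, compute rhs = x³ + 0·x + 6 mod 19, then count y ∈ F_19 with y² ≡ rhs.
  x = 0: rhs = 6, matching y values: 5, 14 (2 points).
  x = 1: rhs = 7, matching y values: 8, 11 (2 points).
  x = 2: rhs = 14, matching y values: none (0 points).
  x = 3: rhs = 14, matching y values: none (0 points).
  x = 4: rhs = 13, matching y values: none (0 points).
  x = 5: rhs = 17, matching y values: 6, 13 (2 points).
  x = 6: rhs = 13, matching y values: none (0 points).
  x = 7: rhs = 7, matching y values: 8, 11 (2 points).
  x = 8: rhs = 5, matching y values: 9, 10 (2 points).
  x = 9: rhs = 13, matching y values: none (0 points).
  x = 10: rhs = 18, matching y values: none (0 points).
  x = 11: rhs = 7, matching y values: 8, 11 (2 points).
  x = 12: rhs = 5, matching y values: 9, 10 (2 points).
  x = 13: rhs = 18, matching y values: none (0 points).
  x = 14: rhs = 14, matching y values: none (0 points).
  x = 15: rhs = 18, matching y values: none (0 points).
  x = 16: rhs = 17, matching y values: 6, 13 (2 points).
  x = 17: rhs = 17, matching y values: 6, 13 (2 points).
  x = 18: rhs = 5, matching y values: 9, 10 (2 points).
Total affine count: 20.
Full point count |E(F_19)| = 20 + 1 = 21.
Hasse bound: |21 − (19+1)| = |1| = 1 ≤ 2√19 ≈ 8.7178 ✓.


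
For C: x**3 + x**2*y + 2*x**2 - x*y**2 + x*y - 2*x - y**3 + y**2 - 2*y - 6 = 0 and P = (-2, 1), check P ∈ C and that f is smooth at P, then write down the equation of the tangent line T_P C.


Tangent line at P: -2*x + 3*y - 7 = 0.

Step 1: f(-2, 1) = 0, so P lies on C.
Step 2: partial derivatives
  f_x(x, y) = 3*x**2 + 2*x*y + 4*x - y**2 + y - 2, f_y(x, y) = x**2 - 2*x*y + x - 3*y**2 + 2*y - 2.
  f_x(P) = -2, f_y(P) = 3 (gradient nonzero, so P is smooth).
Step 3: tangent line at P: -2·(x − -2) + 3·(y − 1) = 0.
Expanding: -2*x + 3*y - 7 = 0.


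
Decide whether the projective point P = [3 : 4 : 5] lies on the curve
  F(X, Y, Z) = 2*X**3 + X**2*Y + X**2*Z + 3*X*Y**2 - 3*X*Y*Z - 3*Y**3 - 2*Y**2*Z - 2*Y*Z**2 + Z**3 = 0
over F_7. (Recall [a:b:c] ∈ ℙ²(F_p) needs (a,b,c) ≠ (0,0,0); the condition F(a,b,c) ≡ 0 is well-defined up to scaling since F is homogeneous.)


F(3,4,5) ≡ 1 (mod 7); P is NOT on the curve.

Evaluate F(3, 4, 5) term-by-term (mod 7).
  2*X**3 ↦ 2·27·1·1 = 54
  X**2*Y ↦ 1·9·4·1 = 36
  X**2*Z ↦ 1·9·1·5 = 45
  3*X*Y**2 ↦ 3·3·16·1 = 144
  -3*X*Y*Z ↦ -3·3·4·5 = -180
  -3*Y**3 ↦ -3·1·64·1 = -192
  -2*Y**2*Z ↦ -2·1·16·5 = -160
  -2*Y*Z**2 ↦ -2·1·4·25 = -200
  Z**3 ↦ 1·1·1·125 = 125
Sum: F(3, 4, 5) = (54) + (36) + (45) + (144) + (-180) + (-192) + (-160) + (-200) + (125) = -328.
Reducing mod 7: -328 ≡ 1 (mod 7).
Since F(a, b, c) ≡ 1 ≠ 0 (mod 7), P does NOT lie on the curve.


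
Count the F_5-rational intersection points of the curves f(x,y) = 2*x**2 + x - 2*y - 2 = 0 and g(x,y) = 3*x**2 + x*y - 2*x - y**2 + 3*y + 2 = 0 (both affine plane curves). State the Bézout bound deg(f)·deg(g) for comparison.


Common zeros: ∅; count = 0; Bézout bound = 4.

deg(f) = 2, deg(g) = 2, so Bézout bound = 4.
Scan x ∈ F_5. For each x, list the y ∈ F_5 with f(x, y) ≡ 0 and those with g(x, y) ≡ 0 (mod 5); the common zeros in that column are the intersection.
  x = 0: f ≡ 0 at y ∈ {4}; g ≡ 0 at y ∈ ∅; common: ∅.
  x = 1: f ≡ 0 at y ∈ {3}; g ≡ 0 at y ∈ ∅; common: ∅.
  x = 2: f ≡ 0 at y ∈ {4}; g ≡ 0 at y ∈ {0}; common: ∅.
  x = 3: f ≡ 0 at y ∈ {2}; g ≡ 0 at y ∈ ∅; common: ∅.
  x = 4: f ≡ 0 at y ∈ {2}; g ≡ 0 at y ∈ ∅; common: ∅.
Collecting: common zeros = ∅, so the count is 0.
Comparison with the Bézout bound: 0 ≤ 4 = deg(f)·deg(g), as expected for curves with no common component (the affine F_5-count falls short of the bound because intersections may lie at infinity, over extension fields, or carry multiplicity).


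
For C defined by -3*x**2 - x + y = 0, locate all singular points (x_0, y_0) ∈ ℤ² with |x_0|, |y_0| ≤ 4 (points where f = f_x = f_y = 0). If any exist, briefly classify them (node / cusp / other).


No singular points in the scanned grid; C is smooth there.

Compute partial derivatives:
  f_x = -6*x - 1.
  f_y = 1.
f_y = 1 is a nonzero constant, so f_y never vanishes: no point (x, y) can satisfy f = f_x = f_y = 0. In particular no (x, y) ∈ {−4, ..., 4}² is singular; the curve is smooth.


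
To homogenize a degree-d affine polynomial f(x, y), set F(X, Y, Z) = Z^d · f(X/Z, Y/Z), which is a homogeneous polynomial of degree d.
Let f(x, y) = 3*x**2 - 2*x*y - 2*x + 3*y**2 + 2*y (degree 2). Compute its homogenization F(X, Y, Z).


F(X, Y, Z) = 3*X**2 - 2*X*Y - 2*X*Z + 3*Y**2 + 2*Y*Z

deg(f) = 2.
Substitute x = X/Z, y = Y/Z into f, then multiply by Z^2.
  monomial 3·x^2·y^0 ↦ 3·X^2·Y^0·Z^0.
  monomial -2·x^1·y^1 ↦ -2·X^1·Y^1·Z^0.
  monomial -2·x^1·y^0 ↦ -2·X^1·Y^0·Z^1.
  monomial 3·x^0·y^2 ↦ 3·X^0·Y^2·Z^0.
  monomial 2·x^0·y^1 ↦ 2·X^0·Y^1·Z^1.
Collecting: F(X, Y, Z) = 3*X**2 - 2*X*Y - 2*X*Z + 3*Y**2 + 2*Y*Z.


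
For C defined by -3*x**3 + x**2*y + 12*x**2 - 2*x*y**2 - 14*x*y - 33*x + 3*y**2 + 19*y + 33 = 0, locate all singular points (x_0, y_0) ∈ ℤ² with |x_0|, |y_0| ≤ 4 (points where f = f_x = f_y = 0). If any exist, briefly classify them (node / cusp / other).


Singular points: {(1, -3)}; classification: cusp.

Compute partial derivatives:
  f_x = -9*x**2 + 2*x*y + 24*x - 2*y**2 - 14*y - 33.
  f_y = x**2 - 4*x*y - 14*x + 6*y + 19.
Scan x_0 ∈ {−4, ..., 4}. For each x_0, f_y(x_0, y) is a polynomial in y; find its integer roots y ∈ {−4, ..., 4}, then test f_x and f at those candidates.
  x = -4: f_y(-4, y) = 22*y + 91; no integer root y with |y| ≤ 4.
  x = -3: f_y(-3, y) = 18*y + 70; no integer root y with |y| ≤ 4.
  x = -2: f_y(-2, y) = 14*y + 51; no integer root y with |y| ≤ 4.
  x = -1: f_y(-1, y) = 10*y + 34; no integer root y with |y| ≤ 4.
  x = 0: f_y(0, y) = 6*y + 19; no integer root y with |y| ≤ 4.
  x = 1: f_y(1, y) = 2*y + 6; vanishes at y ∈ {-3}. (1, -3): f_x = 0, f = 0 — SINGULAR.
  x = 2: f_y(2, y) = -2*y - 5; no integer root y with |y| ≤ 4.
  x = 3: f_y(3, y) = -6*y - 14; no integer root y with |y| ≤ 4.
  x = 4: f_y(4, y) = -10*y - 21; no integer root y with |y| ≤ 4.
Only singular point on the grid: (1, -3).
Classify: substitute x = 1 + u, y = -3 + v and expand: f = -3*u**3 + u**2*v - 2*u*v**2 + v**2.
No constant or linear terms (consistent with a singular point). Quadratic part: v**2. Cubic part: -3*u**3 + u**2*v - 2*u*v**2.
The quadratic part v**2 is a perfect square, so there is a single (double) tangent line v = 0, i.e. y = -3. Restricting the cubic part to that line (v = 0) leaves -3*u**3 ≠ 0, so f is not divisible by v and the branch is v² ≈ 3*u**3 to lowest order — this is a cusp.
Classification: cusp.


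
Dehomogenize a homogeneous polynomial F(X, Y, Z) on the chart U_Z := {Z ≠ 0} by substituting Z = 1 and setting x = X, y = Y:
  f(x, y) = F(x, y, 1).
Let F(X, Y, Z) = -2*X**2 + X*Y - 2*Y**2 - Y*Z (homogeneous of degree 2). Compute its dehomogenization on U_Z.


f(x, y) = -2*x**2 + x*y - 2*y**2 - y

On U_Z we set Z = 1. Each monomial c·X^i·Y^j·Z^k in F becomes c·x^i·y^j·1^k = c·x^i·y^j.
Substituting Z = 1: F(X, Y, 1) = -2*x**2 + x*y - 2*y**2 - y.
Note: deg(f) ≤ deg(F) = 2; strict inequality happens when F is divisible by Z (lost terms).


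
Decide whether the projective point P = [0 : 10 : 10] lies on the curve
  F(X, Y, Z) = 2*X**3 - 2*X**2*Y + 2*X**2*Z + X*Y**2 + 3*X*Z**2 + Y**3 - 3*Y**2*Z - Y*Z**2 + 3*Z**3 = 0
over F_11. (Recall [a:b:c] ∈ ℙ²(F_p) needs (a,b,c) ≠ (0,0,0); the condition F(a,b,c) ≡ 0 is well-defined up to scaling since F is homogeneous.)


F(0,10,10) ≡ 0 (mod 11); P is on the curve.

Evaluate F(0, 10, 10) term-by-term (mod 11).
  2*X**3 ↦ 2·0·1·1 = 0
  -2*X**2*Y ↦ -2·0·10·1 = 0
  2*X**2*Z ↦ 2·0·1·10 = 0
  X*Y**2 ↦ 1·0·100·1 = 0
  3*X*Z**2 ↦ 3·0·1·100 = 0
  Y**3 ↦ 1·1·1000·1 = 1000
  -3*Y**2*Z ↦ -3·1·100·10 = -3000
  -Y*Z**2 ↦ -1·1·10·100 = -1000
  3*Z**3 ↦ 3·1·1·1000 = 3000
Sum: F(0, 10, 10) = (0) + (0) + (0) + (0) + (0) + (1000) + (-3000) + (-1000) + (3000) = 0.
Reducing mod 11: 0 ≡ 0 (mod 11).
Since F(a, b, c) ≡ 0 (mod 11), P lies on the curve.


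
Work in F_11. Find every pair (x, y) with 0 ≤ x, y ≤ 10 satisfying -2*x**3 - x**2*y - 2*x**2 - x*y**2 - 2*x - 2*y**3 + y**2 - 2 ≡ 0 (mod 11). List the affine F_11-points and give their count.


Affine F_11-points: {(1, 1), (3, 6), (6, 1), (7, 7), (8, 1), (8, 2), (8, 10), (10, 0)}; count = 8.

For each of the 121 pairs (x, y) ∈ F_11², evaluate f(x, y) mod 11. Record the zeros.
  x = 0: [0↦9, 1↦8, 2↦8, 3↦8, 4↦7, 5↦4, 6↦9, 7↦10, 8↦6, 9↦7, 10↦1]  zeros at y ∈ ∅
  x = 1: [0↦3, 1↦0, 2↦7, 3↦1, 4↦3, 5↦1, 6↦5, 7↦3, 8↦5, 9↦10, 10↦6]  zeros at y ∈ {1}
  x = 2: [0↦3, 1↦7, 2↦8, 3↦5, 4↦8, 5↦5, 6↦6, 7↦10, 8↦5, 9↦1, 10↦8]  zeros at y ∈ ∅
  x = 3: [0↦8, 1↦6, 2↦10, 3↦8, 4↦10, 5↦4, 6↦0, 7↦8, 8↦5, 9↦1, 10↦6]  zeros at y ∈ {6}
  x = 4: [0↦6, 1↦7, 2↦1, 3↦9, 4↦8, 5↦8, 6↦8, 7↦7, 8↦4, 9↦9, 10↦10]  zeros at y ∈ ∅
  x = 5: [0↦7, 1↦9, 2↦2, 3↦7, 4↦1, 5↦5, 6↦7, 7↦6, 8↦1, 9↦2, 10↦8]  zeros at y ∈ ∅
  x = 6: [0↦10, 1↦0, 2↦1, 3↦1, 4↦10, 5↦5, 6↦7, 7↦4, 8↦6, 9↦1, 10↦10]  zeros at y ∈ {1}
  x = 7: [0↦3, 1↦1, 2↦8, 3↦1, 4↦1, 5↦7, 6↦7, 7↦0, 8↦7, 9↦5, 10↦4]  zeros at y ∈ {7}
  x = 8: [0↦7, 1↦0, 2↦0, 3↦6, 4↦6, 5↦10, 6↦6, 7↦4, 8↦3, 9↦2, 10↦0]  zeros at y ∈ {1, 2, 10}
  x = 9: [0↦10, 1↦7, 2↦9, 3↦4, 4↦2, 5↦2, 6↦3, 7↦4, 8↦4, 9↦2, 10↦8]  zeros at y ∈ ∅
  x = 10: [0↦0, 1↦10, 2↦1, 3↦5, 4↦10, 5↦4, 6↦8, 7↦10, 8↦9, 9↦4, 10↦5]  zeros at y ∈ {0}
Collecting zeros: affine points = {(1, 1), (3, 6), (6, 1), (7, 7), (8, 1), (8, 2), (8, 10), (10, 0)}.
Total count |C(F_11)_aff| = 8.


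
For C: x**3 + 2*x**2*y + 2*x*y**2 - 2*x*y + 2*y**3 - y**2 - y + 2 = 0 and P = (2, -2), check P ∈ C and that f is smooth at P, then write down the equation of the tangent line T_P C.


Tangent line at P: 8*x + 15*y + 14 = 0.

Step 1: f(2, -2) = 0, so P lies on C.
Step 2: partial derivatives
  f_x(x, y) = 3*x**2 + 4*x*y + 2*y**2 - 2*y, f_y(x, y) = 2*x**2 + 4*x*y - 2*x + 6*y**2 - 2*y - 1.
  f_x(P) = 8, f_y(P) = 15 (gradient nonzero, so P is smooth).
Step 3: tangent line at P: 8·(x − 2) + 15·(y − -2) = 0.
Expanding: 8*x + 15*y + 14 = 0.


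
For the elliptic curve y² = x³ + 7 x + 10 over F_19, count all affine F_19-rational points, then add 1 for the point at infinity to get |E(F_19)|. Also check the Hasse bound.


Affine points = {(3, 1), (3, 18), (4, 8), (4, 11), (9, 2), (9, 17), (10, 4), (10, 15), (12, 6), (12, 13), (16, 0), (17, 8), (17, 11)}; affine count = 13; |E(F_19)| = 14.

Discriminant check: Δ ∝ 4a³ + 27b² = 4·7³ + 27·10² = 4·343 + 27·100 ≡ 6 (mod 19). Nonzero ⇒ E is nonsingular.
For each x ∈ F_19, compute rhs = x³ + 7·x + 10 mod 19, then count y ∈ F_19 with y² ≡ rhs.
  x = 0: rhs = 10, matching y values: none (0 points).
  x = 1: rhs = 18, matching y values: none (0 points).
  x = 2: rhs = 13, matching y values: none (0 points).
  x = 3: rhs = 1, matching y values: 1, 18 (2 points).
  x = 4: rhs = 7, matching y values: 8, 11 (2 points).
  x = 5: rhs = 18, matching y values: none (0 points).
  x = 6: rhs = 2, matching y values: none (0 points).
  x = 7: rhs = 3, matching y values: none (0 points).
  x = 8: rhs = 8, matching y values: none (0 points).
  x = 9: rhs = 4, matching y values: 2, 17 (2 points).
  x = 10: rhs = 16, matching y values: 4, 15 (2 points).
  x = 11: rhs = 12, matching y values: none (0 points).
  x = 12: rhs = 17, matching y values: 6, 13 (2 points).
  x = 13: rhs = 18, matching y values: none (0 points).
  x = 14: rhs = 2, matching y values: none (0 points).
  x = 15: rhs = 13, matching y values: none (0 points).
  x = 16: rhs = 0, matching y values: 0 (1 points).
  x = 17: rhs = 7, matching y values: 8, 11 (2 points).
  x = 18: rhs = 2, matching y values: none (0 points).
Total affine count: 13.
Full point count |E(F_19)| = 13 + 1 = 14.
Hasse bound: |14 − (19+1)| = |-6| = 6 ≤ 2√19 ≈ 8.7178 ✓.


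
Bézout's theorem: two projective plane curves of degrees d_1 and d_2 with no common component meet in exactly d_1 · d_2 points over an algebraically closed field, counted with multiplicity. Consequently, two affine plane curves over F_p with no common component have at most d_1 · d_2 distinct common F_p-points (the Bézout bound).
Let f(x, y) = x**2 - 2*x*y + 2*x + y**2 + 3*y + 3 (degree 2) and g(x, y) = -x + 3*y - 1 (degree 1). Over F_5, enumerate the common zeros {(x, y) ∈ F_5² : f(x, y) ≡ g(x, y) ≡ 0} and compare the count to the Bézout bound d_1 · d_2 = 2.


Common zeros: ∅; count = 0; Bézout bound = 2.

deg(f) = 2, deg(g) = 1, so Bézout bound = 2.
Scan x ∈ F_5. For each x, list the y ∈ F_5 with f(x, y) ≡ 0 and those with g(x, y) ≡ 0 (mod 5); the common zeros in that column are the intersection.
  x = 0: f ≡ 0 at y ∈ ∅; g ≡ 0 at y ∈ {2}; common: ∅.
  x = 1: f ≡ 0 at y ∈ ∅; g ≡ 0 at y ∈ {4}; common: ∅.
  x = 2: f ≡ 0 at y ∈ ∅; g ≡ 0 at y ∈ {1}; common: ∅.
  x = 3: f ≡ 0 at y ∈ ∅; g ≡ 0 at y ∈ {3}; common: ∅.
  x = 4: f ≡ 0 at y ∈ ∅; g ≡ 0 at y ∈ {0}; common: ∅.
Collecting: common zeros = ∅, so the count is 0.
Comparison with the Bézout bound: 0 ≤ 2 = deg(f)·deg(g), as expected for curves with no common component (the affine F_5-count falls short of the bound because intersections may lie at infinity, over extension fields, or carry multiplicity).


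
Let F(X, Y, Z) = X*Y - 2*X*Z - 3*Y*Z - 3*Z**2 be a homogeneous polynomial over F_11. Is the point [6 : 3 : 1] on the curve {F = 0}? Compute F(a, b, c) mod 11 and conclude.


F(6,3,1) ≡ 5 (mod 11); P is NOT on the curve.

Evaluate F(6, 3, 1) term-by-term (mod 11).
  X*Y ↦ 1·6·3·1 = 18
  -2*X*Z ↦ -2·6·1·1 = -12
  -3*Y*Z ↦ -3·1·3·1 = -9
  -3*Z**2 ↦ -3·1·1·1 = -3
Sum: F(6, 3, 1) = (18) + (-12) + (-9) + (-3) = -6.
Reducing mod 11: -6 ≡ 5 (mod 11).
Since F(a, b, c) ≡ 5 ≠ 0 (mod 11), P does NOT lie on the curve.


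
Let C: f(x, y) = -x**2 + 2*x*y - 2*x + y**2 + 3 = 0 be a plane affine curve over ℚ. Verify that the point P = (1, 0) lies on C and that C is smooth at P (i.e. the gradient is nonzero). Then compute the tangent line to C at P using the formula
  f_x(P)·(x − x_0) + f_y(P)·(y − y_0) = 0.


Tangent line at P: -4*x + 2*y + 4 = 0.

Step 1: f(1, 0) = 0, so P lies on C.
Step 2: partial derivatives
  f_x(x, y) = -2*x + 2*y - 2, f_y(x, y) = 2*x + 2*y.
  f_x(P) = -4, f_y(P) = 2 (gradient nonzero, so P is smooth).
Step 3: tangent line at P: -4·(x − 1) + 2·(y − 0) = 0.
Expanding: -4*x + 2*y + 4 = 0.


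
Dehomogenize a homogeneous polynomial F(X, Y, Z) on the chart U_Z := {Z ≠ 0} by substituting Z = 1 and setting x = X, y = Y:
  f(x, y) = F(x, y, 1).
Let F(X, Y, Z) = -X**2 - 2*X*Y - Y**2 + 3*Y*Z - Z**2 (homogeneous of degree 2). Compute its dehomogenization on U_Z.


f(x, y) = -x**2 - 2*x*y - y**2 + 3*y - 1

On U_Z we set Z = 1. Each monomial c·X^i·Y^j·Z^k in F becomes c·x^i·y^j·1^k = c·x^i·y^j.
Substituting Z = 1: F(X, Y, 1) = -x**2 - 2*x*y - y**2 + 3*y - 1.
Note: deg(f) ≤ deg(F) = 2; strict inequality happens when F is divisible by Z (lost terms).


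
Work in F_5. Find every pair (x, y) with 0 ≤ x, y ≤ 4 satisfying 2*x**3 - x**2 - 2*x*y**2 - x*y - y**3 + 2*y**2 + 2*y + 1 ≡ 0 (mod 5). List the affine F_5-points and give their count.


Affine F_5-points: {(0, 2), (2, 1), (3, 1), (3, 2), (3, 3), (4, 4)}; count = 6.

For each of the 25 pairs (x, y) ∈ F_5², evaluate f(x, y) mod 5. Record the zeros.
  x = 0: [0↦1, 1↦4, 2↦0, 3↦3, 4↦2]  zeros at y ∈ {2}
  x = 1: [0↦2, 1↦2, 2↦1, 3↦3, 4↦2]  zeros at y ∈ ∅
  x = 2: [0↦3, 1↦0, 2↦2, 3↦3, 4↦2]  zeros at y ∈ {1}
  x = 3: [0↦1, 1↦0, 2↦0, 3↦0, 4↦4]  zeros at y ∈ {1, 2, 3}
  x = 4: [0↦3, 1↦4, 2↦2, 3↦1, 4↦0]  zeros at y ∈ {4}
Collecting zeros: affine points = {(0, 2), (2, 1), (3, 1), (3, 2), (3, 3), (4, 4)}.
Total count |C(F_5)_aff| = 6.


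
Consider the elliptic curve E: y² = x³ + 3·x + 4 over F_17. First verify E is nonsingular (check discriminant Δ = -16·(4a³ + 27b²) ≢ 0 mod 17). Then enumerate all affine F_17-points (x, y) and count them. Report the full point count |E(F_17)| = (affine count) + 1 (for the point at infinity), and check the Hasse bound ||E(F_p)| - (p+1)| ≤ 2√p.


Affine points = {(0, 2), (0, 15), (1, 5), (1, 12), (2, 1), (2, 16), (5, 5), (5, 12), (6, 0), (8, 8), (8, 9), (11, 5), (11, 12), (12, 0), (13, 8), (13, 9), (14, 6), (14, 11), (16, 0)}; affine count = 19; |E(F_17)| = 20.

Discriminant check: Δ ∝ 4a³ + 27b² = 4·3³ + 27·4² = 4·27 + 27·16 ≡ 13 (mod 17). Nonzero ⇒ E is nonsingular.
For each x ∈ F_17, compute rhs = x³ + 3·x + 4 mod 17, then count y ∈ F_17 with y² ≡ rhs.
  x = 0: rhs = 4, matching y values: 2, 15 (2 points).
  x = 1: rhs = 8, matching y values: 5, 12 (2 points).
  x = 2: rhs = 1, matching y values: 1, 16 (2 points).
  x = 3: rhs = 6, matching y values: none (0 points).
  x = 4: rhs = 12, matching y values: none (0 points).
  x = 5: rhs = 8, matching y values: 5, 12 (2 points).
  x = 6: rhs = 0, matching y values: 0 (1 points).
  x = 7: rhs = 11, matching y values: none (0 points).
  x = 8: rhs = 13, matching y values: 8, 9 (2 points).
  x = 9: rhs = 12, matching y values: none (0 points).
  x = 10: rhs = 14, matching y values: none (0 points).
  x = 11: rhs = 8, matching y values: 5, 12 (2 points).
  x = 12: rhs = 0, matching y values: 0 (1 points).
  x = 13: rhs = 13, matching y values: 8, 9 (2 points).
  x = 14: rhs = 2, matching y values: 6, 11 (2 points).
  x = 15: rhs = 7, matching y values: none (0 points).
  x = 16: rhs = 0, matching y values: 0 (1 points).
Total affine count: 19.
Full point count |E(F_17)| = 19 + 1 = 20.
Hasse bound: |20 − (17+1)| = |2| = 2 ≤ 2√17 ≈ 8.2462 ✓.


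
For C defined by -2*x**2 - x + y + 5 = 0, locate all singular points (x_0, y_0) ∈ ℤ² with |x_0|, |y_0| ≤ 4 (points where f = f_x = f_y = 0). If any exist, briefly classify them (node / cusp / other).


No singular points in the scanned grid; C is smooth there.

Compute partial derivatives:
  f_x = -4*x - 1.
  f_y = 1.
f_y = 1 is a nonzero constant, so f_y never vanishes: no point (x, y) can satisfy f = f_x = f_y = 0. In particular no (x, y) ∈ {−4, ..., 4}² is singular; the curve is smooth.


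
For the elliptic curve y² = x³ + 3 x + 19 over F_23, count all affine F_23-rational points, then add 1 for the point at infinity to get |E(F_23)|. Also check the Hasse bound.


Affine points = {(1, 0), (3, 3), (3, 20), (4, 7), (4, 16), (6, 0), (8, 7), (8, 16), (9, 4), (9, 19), (11, 7), (11, 16), (12, 9), (12, 14), (13, 1), (13, 22), (15, 9), (15, 14), (16, 0), (19, 9), (19, 14), (20, 11), (20, 12)}; affine count = 23; |E(F_23)| = 24.

Discriminant check: Δ ∝ 4a³ + 27b² = 4·3³ + 27·19² = 4·27 + 27·361 ≡ 11 (mod 23). Nonzero ⇒ E is nonsingular.
For each x ∈ F_23, compute rhs = x³ + 3·x + 19 mod 23, then count y ∈ F_23 with y² ≡ rhs.
  x = 0: rhs = 19, matching y values: none (0 points).
  x = 1: rhs = 0, matching y values: 0 (1 points).
  x = 2: rhs = 10, matching y values: none (0 points).
  x = 3: rhs = 9, matching y values: 3, 20 (2 points).
  x = 4: rhs = 3, matching y values: 7, 16 (2 points).
  x = 5: rhs = 21, matching y values: none (0 points).
  x = 6: rhs = 0, matching y values: 0 (1 points).
  x = 7: rhs = 15, matching y values: none (0 points).
  x = 8: rhs = 3, matching y values: 7, 16 (2 points).
  x = 9: rhs = 16, matching y values: 4, 19 (2 points).
  x = 10: rhs = 14, matching y values: none (0 points).
  x = 11: rhs = 3, matching y values: 7, 16 (2 points).
  x = 12: rhs = 12, matching y values: 9, 14 (2 points).
  x = 13: rhs = 1, matching y values: 1, 22 (2 points).
  x = 14: rhs = 22, matching y values: none (0 points).
  x = 15: rhs = 12, matching y values: 9, 14 (2 points).
  x = 16: rhs = 0, matching y values: 0 (1 points).
  x = 17: rhs = 15, matching y values: none (0 points).
  x = 18: rhs = 17, matching y values: none (0 points).
  x = 19: rhs = 12, matching y values: 9, 14 (2 points).
  x = 20: rhs = 6, matching y values: 11, 12 (2 points).
  x = 21: rhs = 5, matching y values: none (0 points).
  x = 22: rhs = 15, matching y values: none (0 points).
Total affine count: 23.
Full point count |E(F_23)| = 23 + 1 = 24.
Hasse bound: |24 − (23+1)| = |0| = 0 ≤ 2√23 ≈ 9.5917 ✓.


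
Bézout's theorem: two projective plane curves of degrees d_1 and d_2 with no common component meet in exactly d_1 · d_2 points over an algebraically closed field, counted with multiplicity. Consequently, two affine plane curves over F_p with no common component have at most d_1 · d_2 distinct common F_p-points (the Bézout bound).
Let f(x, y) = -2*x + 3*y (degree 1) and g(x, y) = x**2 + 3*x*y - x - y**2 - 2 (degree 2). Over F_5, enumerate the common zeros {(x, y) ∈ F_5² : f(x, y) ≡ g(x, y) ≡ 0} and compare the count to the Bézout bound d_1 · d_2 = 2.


Common zeros: ∅; count = 0; Bézout bound = 2.

deg(f) = 1, deg(g) = 2, so Bézout bound = 2.
Scan x ∈ F_5. For each x, list the y ∈ F_5 with f(x, y) ≡ 0 and those with g(x, y) ≡ 0 (mod 5); the common zeros in that column are the intersection.
  x = 0: f ≡ 0 at y ∈ {0}; g ≡ 0 at y ∈ ∅; common: ∅.
  x = 1: f ≡ 0 at y ∈ {4}; g ≡ 0 at y ∈ {1, 2}; common: ∅.
  x = 2: f ≡ 0 at y ∈ {3}; g ≡ 0 at y ∈ {0, 1}; common: ∅.
  x = 3: f ≡ 0 at y ∈ {2}; g ≡ 0 at y ∈ ∅; common: ∅.
  x = 4: f ≡ 0 at y ∈ {1}; g ≡ 0 at y ∈ {0, 2}; common: ∅.
Collecting: common zeros = ∅, so the count is 0.
Comparison with the Bézout bound: 0 ≤ 2 = deg(f)·deg(g), as expected for curves with no common component (the affine F_5-count falls short of the bound because intersections may lie at infinity, over extension fields, or carry multiplicity).


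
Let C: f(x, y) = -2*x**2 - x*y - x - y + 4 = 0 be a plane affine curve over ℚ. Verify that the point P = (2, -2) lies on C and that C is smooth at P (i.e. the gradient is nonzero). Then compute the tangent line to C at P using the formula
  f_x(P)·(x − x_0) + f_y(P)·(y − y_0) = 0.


Tangent line at P: -7*x - 3*y + 8 = 0.

Step 1: f(2, -2) = 0, so P lies on C.
Step 2: partial derivatives
  f_x(x, y) = -4*x - y - 1, f_y(x, y) = -x - 1.
  f_x(P) = -7, f_y(P) = -3 (gradient nonzero, so P is smooth).
Step 3: tangent line at P: -7·(x − 2) + -3·(y − -2) = 0.
Expanding: -7*x - 3*y + 8 = 0.


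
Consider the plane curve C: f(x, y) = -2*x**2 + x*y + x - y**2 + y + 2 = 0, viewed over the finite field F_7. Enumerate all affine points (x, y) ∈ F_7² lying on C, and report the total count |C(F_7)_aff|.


Affine F_7-points: {(0, 2), (0, 6), (1, 4), (1, 5), (2, 5), (5, 2), (5, 4)}; count = 7.

For each of the 49 pairs (x, y) ∈ F_7², evaluate f(x, y) mod 7. Record the zeros.
  x = 0: [0↦2, 1↦2, 2↦0, 3↦3, 4↦4, 5↦3, 6↦0]  zeros at y ∈ {2, 6}
  x = 1: [0↦1, 1↦2, 2↦1, 3↦5, 4↦0, 5↦0, 6↦5]  zeros at y ∈ {4, 5}
  x = 2: [0↦3, 1↦5, 2↦5, 3↦3, 4↦6, 5↦0, 6↦6]  zeros at y ∈ {5}
  x = 3: [0↦1, 1↦4, 2↦5, 3↦4, 4↦1, 5↦3, 6↦3]  zeros at y ∈ ∅
  x = 4: [0↦2, 1↦6, 2↦1, 3↦1, 4↦6, 5↦2, 6↦3]  zeros at y ∈ ∅
  x = 5: [0↦6, 1↦4, 2↦0, 3↦1, 4↦0, 5↦4, 6↦6]  zeros at y ∈ {2, 4}
  x = 6: [0↦6, 1↦5, 2↦2, 3↦4, 4↦4, 5↦2, 6↦5]  zeros at y ∈ ∅
Collecting zeros: affine points = {(0, 2), (0, 6), (1, 4), (1, 5), (2, 5), (5, 2), (5, 4)}.
Total count |C(F_7)_aff| = 7.


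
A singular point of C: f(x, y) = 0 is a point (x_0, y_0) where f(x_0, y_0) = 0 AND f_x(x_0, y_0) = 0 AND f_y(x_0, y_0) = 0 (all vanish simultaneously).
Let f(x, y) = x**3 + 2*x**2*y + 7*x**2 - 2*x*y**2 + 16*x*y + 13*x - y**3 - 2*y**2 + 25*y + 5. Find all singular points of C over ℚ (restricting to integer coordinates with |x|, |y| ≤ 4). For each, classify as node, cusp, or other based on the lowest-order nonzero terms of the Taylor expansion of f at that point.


Singular points: {(-3, 1)}; classification: cusp.

Compute partial derivatives:
  f_x = 3*x**2 + 4*x*y + 14*x - 2*y**2 + 16*y + 13.
  f_y = 2*x**2 - 4*x*y + 16*x - 3*y**2 - 4*y + 25.
Scan x_0 ∈ {−4, ..., 4}. For each x_0, f_y(x_0, y) is a polynomial in y; find its integer roots y ∈ {−4, ..., 4}, then test f_x and f at those candidates.
  x = -4: f_y(-4, y) = -3*y**2 + 12*y - 7; no integer root y with |y| ≤ 4.
  x = -3: f_y(-3, y) = -3*y**2 + 8*y - 5; vanishes at y ∈ {1}. (-3, 1): f_x = 0, f = 0 — SINGULAR.
  x = -2: f_y(-2, y) = -3*y**2 + 4*y + 1; no integer root y with |y| ≤ 4.
  x = -1: f_y(-1, y) = 11 - 3*y**2; no integer root y with |y| ≤ 4.
  x = 0: f_y(0, y) = -3*y**2 - 4*y + 25; no integer root y with |y| ≤ 4.
  x = 1: f_y(1, y) = -3*y**2 - 8*y + 43; no integer root y with |y| ≤ 4.
  x = 2: f_y(2, y) = -3*y**2 - 12*y + 65; no integer root y with |y| ≤ 4.
  x = 3: f_y(3, y) = -3*y**2 - 16*y + 91; no integer root y with |y| ≤ 4.
  x = 4: f_y(4, y) = -3*y**2 - 20*y + 121; no integer root y with |y| ≤ 4.
Only singular point on the grid: (-3, 1).
Classify: substitute x = -3 + u, y = 1 + v and expand: f = u**3 + 2*u**2*v - 2*u*v**2 - v**3 + v**2.
No constant or linear terms (consistent with a singular point). Quadratic part: v**2. Cubic part: u**3 + 2*u**2*v - 2*u*v**2 - v**3.
The quadratic part v**2 is a perfect square, so there is a single (double) tangent line v = 0, i.e. y = 1. Restricting the cubic part to that line (v = 0) leaves u**3 ≠ 0, so f is not divisible by v and the branch is v² ≈ -u**3 to lowest order — this is a cusp.
Classification: cusp.


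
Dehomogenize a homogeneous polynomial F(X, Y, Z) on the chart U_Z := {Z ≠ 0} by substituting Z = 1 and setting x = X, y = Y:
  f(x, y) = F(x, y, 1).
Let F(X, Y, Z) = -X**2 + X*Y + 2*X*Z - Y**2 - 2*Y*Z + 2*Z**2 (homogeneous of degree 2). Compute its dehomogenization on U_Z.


f(x, y) = -x**2 + x*y + 2*x - y**2 - 2*y + 2

On U_Z we set Z = 1. Each monomial c·X^i·Y^j·Z^k in F becomes c·x^i·y^j·1^k = c·x^i·y^j.
Substituting Z = 1: F(X, Y, 1) = -x**2 + x*y + 2*x - y**2 - 2*y + 2.
Note: deg(f) ≤ deg(F) = 2; strict inequality happens when F is divisible by Z (lost terms).


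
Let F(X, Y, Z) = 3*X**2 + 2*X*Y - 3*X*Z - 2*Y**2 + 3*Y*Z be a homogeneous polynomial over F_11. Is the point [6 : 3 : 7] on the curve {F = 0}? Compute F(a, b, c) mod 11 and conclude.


F(6,3,7) ≡ 8 (mod 11); P is NOT on the curve.

Evaluate F(6, 3, 7) term-by-term (mod 11).
  3*X**2 ↦ 3·36·1·1 = 108
  2*X*Y ↦ 2·6·3·1 = 36
  -3*X*Z ↦ -3·6·1·7 = -126
  -2*Y**2 ↦ -2·1·9·1 = -18
  3*Y*Z ↦ 3·1·3·7 = 63
Sum: F(6, 3, 7) = (108) + (36) + (-126) + (-18) + (63) = 63.
Reducing mod 11: 63 ≡ 8 (mod 11).
Since F(a, b, c) ≡ 8 ≠ 0 (mod 11), P does NOT lie on the curve.


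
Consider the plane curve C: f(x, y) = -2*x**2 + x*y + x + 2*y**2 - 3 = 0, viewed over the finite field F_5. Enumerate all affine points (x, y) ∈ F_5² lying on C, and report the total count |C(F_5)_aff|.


Affine F_5-points: {(0, 2), (0, 3), (2, 1), (2, 3), (4, 1), (4, 2)}; count = 6.

For each of the 25 pairs (x, y) ∈ F_5², evaluate f(x, y) mod 5. Record the zeros.
  x = 0: [0↦2, 1↦4, 2↦0, 3↦0, 4↦4]  zeros at y ∈ {2, 3}
  x = 1: [0↦1, 1↦4, 2↦1, 3↦2, 4↦2]  zeros at y ∈ ∅
  x = 2: [0↦1, 1↦0, 2↦3, 3↦0, 4↦1]  zeros at y ∈ {1, 3}
  x = 3: [0↦2, 1↦2, 2↦1, 3↦4, 4↦1]  zeros at y ∈ ∅
  x = 4: [0↦4, 1↦0, 2↦0, 3↦4, 4↦2]  zeros at y ∈ {1, 2}
Collecting zeros: affine points = {(0, 2), (0, 3), (2, 1), (2, 3), (4, 1), (4, 2)}.
Total count |C(F_5)_aff| = 6.


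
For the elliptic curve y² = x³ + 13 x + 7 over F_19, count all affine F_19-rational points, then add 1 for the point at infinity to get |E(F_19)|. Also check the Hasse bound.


Affine points = {(0, 8), (0, 11), (3, 4), (3, 15), (4, 3), (4, 16), (5, 8), (5, 11), (6, 4), (6, 15), (7, 2), (7, 17), (9, 6), (9, 13), (10, 4), (10, 15), (13, 6), (13, 13), (14, 8), (14, 11), (15, 9), (15, 10), (16, 6), (16, 13), (17, 7), (17, 12)}; affine count = 26; |E(F_19)| = 27.

Discriminant check: Δ ∝ 4a³ + 27b² = 4·13³ + 27·7² = 4·2197 + 27·49 ≡ 3 (mod 19). Nonzero ⇒ E is nonsingular.
For each x ∈ F_19, compute rhs = x³ + 13·x + 7 mod 19, then count y ∈ F_19 with y² ≡ rhs.
  x = 0: rhs = 7, matching y values: 8, 11 (2 points).
  x = 1: rhs = 2, matching y values: none (0 points).
  x = 2: rhs = 3, matching y values: none (0 points).
  x = 3: rhs = 16, matching y values: 4, 15 (2 points).
  x = 4: rhs = 9, matching y values: 3, 16 (2 points).
  x = 5: rhs = 7, matching y values: 8, 11 (2 points).
  x = 6: rhs = 16, matching y values: 4, 15 (2 points).
  x = 7: rhs = 4, matching y values: 2, 17 (2 points).
  x = 8: rhs = 15, matching y values: none (0 points).
  x = 9: rhs = 17, matching y values: 6, 13 (2 points).
  x = 10: rhs = 16, matching y values: 4, 15 (2 points).
  x = 11: rhs = 18, matching y values: none (0 points).
  x = 12: rhs = 10, matching y values: none (0 points).
  x = 13: rhs = 17, matching y values: 6, 13 (2 points).
  x = 14: rhs = 7, matching y values: 8, 11 (2 points).
  x = 15: rhs = 5, matching y values: 9, 10 (2 points).
  x = 16: rhs = 17, matching y values: 6, 13 (2 points).
  x = 17: rhs = 11, matching y values: 7, 12 (2 points).
  x = 18: rhs = 12, matching y values: none (0 points).
Total affine count: 26.
Full point count |E(F_19)| = 26 + 1 = 27.
Hasse bound: |27 − (19+1)| = |7| = 7 ≤ 2√19 ≈ 8.7178 ✓.


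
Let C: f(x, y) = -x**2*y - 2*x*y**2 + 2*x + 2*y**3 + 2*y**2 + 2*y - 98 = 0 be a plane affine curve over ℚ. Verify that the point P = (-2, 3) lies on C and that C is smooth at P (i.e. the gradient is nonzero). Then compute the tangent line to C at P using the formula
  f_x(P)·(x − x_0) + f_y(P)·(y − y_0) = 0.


Tangent line at P: -4*x + 88*y - 272 = 0.

Step 1: f(-2, 3) = 0, so P lies on C.
Step 2: partial derivatives
  f_x(x, y) = -2*x*y - 2*y**2 + 2, f_y(x, y) = -x**2 - 4*x*y + 6*y**2 + 4*y + 2.
  f_x(P) = -4, f_y(P) = 88 (gradient nonzero, so P is smooth).
Step 3: tangent line at P: -4·(x − -2) + 88·(y − 3) = 0.
Expanding: -4*x + 88*y - 272 = 0.


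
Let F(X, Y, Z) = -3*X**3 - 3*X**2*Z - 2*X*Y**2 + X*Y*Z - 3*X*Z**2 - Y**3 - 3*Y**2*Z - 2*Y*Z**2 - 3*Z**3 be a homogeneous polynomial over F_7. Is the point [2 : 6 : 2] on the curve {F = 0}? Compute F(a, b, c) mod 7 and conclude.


F(2,6,2) ≡ 4 (mod 7); P is NOT on the curve.

Evaluate F(2, 6, 2) term-by-term (mod 7).
  -3*X**3 ↦ -3·8·1·1 = -24
  -3*X**2*Z ↦ -3·4·1·2 = -24
  -2*X*Y**2 ↦ -2·2·36·1 = -144
  X*Y*Z ↦ 1·2·6·2 = 24
  -3*X*Z**2 ↦ -3·2·1·4 = -24
  -Y**3 ↦ -1·1·216·1 = -216
  -3*Y**2*Z ↦ -3·1·36·2 = -216
  -2*Y*Z**2 ↦ -2·1·6·4 = -48
  -3*Z**3 ↦ -3·1·1·8 = -24
Sum: F(2, 6, 2) = (-24) + (-24) + (-144) + (24) + (-24) + (-216) + (-216) + (-48) + (-24) = -696.
Reducing mod 7: -696 ≡ 4 (mod 7).
Since F(a, b, c) ≡ 4 ≠ 0 (mod 7), P does NOT lie on the curve.


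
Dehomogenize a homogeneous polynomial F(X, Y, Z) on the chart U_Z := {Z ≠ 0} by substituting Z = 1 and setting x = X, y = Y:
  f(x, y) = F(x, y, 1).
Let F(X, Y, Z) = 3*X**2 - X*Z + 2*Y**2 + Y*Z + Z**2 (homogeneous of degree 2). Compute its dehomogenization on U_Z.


f(x, y) = 3*x**2 - x + 2*y**2 + y + 1

On U_Z we set Z = 1. Each monomial c·X^i·Y^j·Z^k in F becomes c·x^i·y^j·1^k = c·x^i·y^j.
Substituting Z = 1: F(X, Y, 1) = 3*x**2 - x + 2*y**2 + y + 1.
Note: deg(f) ≤ deg(F) = 2; strict inequality happens when F is divisible by Z (lost terms).
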